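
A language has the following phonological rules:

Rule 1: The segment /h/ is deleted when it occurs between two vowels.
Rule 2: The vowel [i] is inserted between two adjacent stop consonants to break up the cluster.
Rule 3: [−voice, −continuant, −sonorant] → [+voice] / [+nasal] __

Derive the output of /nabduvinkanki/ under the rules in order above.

Rule 1 (intervocalic h-deletion): no segment meets the environment; /nabduvinkanki/ is unchanged.
Rule 2 (stop-cluster i-epenthesis): /b/ and /d/ form a stop–stop cluster, so [i] is inserted between them. /nabduvinkanki/ → nabiduvinkanki.
Rule 3 (post-nasal voicing): /k/ is a voiceless stop immediately after the nasal /n/, so it voices to [g]. /k/ is a voiceless stop immediately after the nasal /n/, so it voices to [g]. /nabiduvinkanki/ → nabiduvingangi.

nabiduvingangi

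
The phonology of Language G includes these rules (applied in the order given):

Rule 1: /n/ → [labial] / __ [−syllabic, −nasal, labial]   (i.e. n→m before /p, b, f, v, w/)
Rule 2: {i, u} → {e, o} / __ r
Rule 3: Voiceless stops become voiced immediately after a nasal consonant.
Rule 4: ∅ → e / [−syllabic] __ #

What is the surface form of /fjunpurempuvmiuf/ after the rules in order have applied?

Rule 1 (nasal place assimilation): /n/ precedes the labial consonant /p/, so it assimilates in place to [m]. /fjunpurempuvmiuf/ → fjumpurempuvmiuf.
Rule 2 (pre-rhotic lowering): /u/ is a high vowel immediately before /r/, so it lowers to [o]. /fjumpurempuvmiuf/ → fjumporempuvmiuf.
Rule 3 (post-nasal voicing): /p/ is a voiceless stop immediately after the nasal /m/, so it voices to [b]. /p/ is a voiceless stop immediately after the nasal /m/, so it voices to [b]. /fjumporempuvmiuf/ → fjumborembuvmiuf.
Rule 4 (final e-epenthesis): the form ends in the consonant /f/, so [e] is inserted word-finally. /fjumborembuvmiuf/ → fjumborembuvmiufe.

fjumborembuvmiufe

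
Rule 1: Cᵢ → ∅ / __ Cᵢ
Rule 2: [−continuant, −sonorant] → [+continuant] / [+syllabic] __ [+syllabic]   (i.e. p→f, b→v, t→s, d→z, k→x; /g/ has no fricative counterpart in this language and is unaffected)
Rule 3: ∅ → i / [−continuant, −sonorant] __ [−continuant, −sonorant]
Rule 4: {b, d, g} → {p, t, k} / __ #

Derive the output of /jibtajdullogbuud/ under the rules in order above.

jibitajdulogibuut

Rule 1 (degemination): /ll/ is a geminate; the first /l/ deletes. /jibtajdullogbuud/ → jibtajdulogbuud.
Rule 2 (intervocalic spirantization): no segment meets the environment; /jibtajdulogbuud/ is unchanged.
Rule 3 (stop-cluster i-epenthesis): /b/ and /t/ form a stop–stop cluster, so [i] is inserted between them. /g/ and /b/ form a stop–stop cluster, so [i] is inserted between them. /jibtajdulogbuud/ → jibitajdulogibuud.
Rule 4 (final devoicing): /d/ is a voiced stop in word-final position, so it devoices to [t]. /jibitajdulogibuud/ → jibitajdulogibuut.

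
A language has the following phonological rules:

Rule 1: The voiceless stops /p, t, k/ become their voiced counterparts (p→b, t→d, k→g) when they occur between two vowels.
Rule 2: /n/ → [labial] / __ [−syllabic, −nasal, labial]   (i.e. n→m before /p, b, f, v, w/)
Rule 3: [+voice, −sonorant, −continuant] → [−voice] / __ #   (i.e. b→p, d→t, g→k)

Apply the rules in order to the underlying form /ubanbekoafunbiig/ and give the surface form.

Rule 1 (intervocalic voicing): /k/ is a voiceless stop between vowels /e/ and /o/, so it voices to [g]. /ubanbekoafunbiig/ → ubanbegoafunbiig.
Rule 2 (nasal place assimilation): /n/ precedes the labial consonant /b/, so it assimilates in place to [m]. /n/ precedes the labial consonant /b/, so it assimilates in place to [m]. /ubanbegoafunbiig/ → ubambegoafumbiig.
Rule 3 (final devoicing): /g/ is a voiced stop in word-final position, so it devoices to [k]. /ubambegoafumbiig/ → ubambegoafumbiik.

ubambegoafumbiik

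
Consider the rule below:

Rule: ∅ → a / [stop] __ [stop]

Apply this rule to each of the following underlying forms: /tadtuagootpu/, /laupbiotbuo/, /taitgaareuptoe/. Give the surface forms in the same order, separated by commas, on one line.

/tadtuagootpu/: /d/ and /t/ form a stop–stop cluster, so [a] is inserted between them. /t/ and /p/ form a stop–stop cluster, so [a] is inserted between them. → [tadatuagootapu].
/laupbiotbuo/: /p/ and /b/ form a stop–stop cluster, so [a] is inserted between them. /t/ and /b/ form a stop–stop cluster, so [a] is inserted between them. → [laupabiotabuo].
/taitgaareuptoe/: /t/ and /g/ form a stop–stop cluster, so [a] is inserted between them. /p/ and /t/ form a stop–stop cluster, so [a] is inserted between them. → [taitagaareupatoe].

tadatuagootapu, laupabiotabuo, taitagaareupatoe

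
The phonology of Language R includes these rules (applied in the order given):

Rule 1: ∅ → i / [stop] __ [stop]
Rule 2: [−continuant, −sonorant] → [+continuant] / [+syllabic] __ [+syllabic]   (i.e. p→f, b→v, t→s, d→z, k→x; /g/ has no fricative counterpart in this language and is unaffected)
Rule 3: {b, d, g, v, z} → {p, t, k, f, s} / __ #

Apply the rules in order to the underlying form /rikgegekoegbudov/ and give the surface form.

Rule 1 (stop-cluster i-epenthesis): /k/ and /g/ form a stop–stop cluster, so [i] is inserted between them. /g/ and /b/ form a stop–stop cluster, so [i] is inserted between them. /rikgegekoegbudov/ → rikigegekoegibudov.
Rule 2 (intervocalic spirantization): /k/ is a stop between vowels /i/ and /i/, so it spirantizes to the fricative [x]. /k/ is a stop between vowels /e/ and /o/, so it spirantizes to the fricative [x]. /b/ is a stop between vowels /i/ and /u/, so it spirantizes to the fricative [v]. /d/ is a stop between vowels /u/ and /o/, so it spirantizes to the fricative [z]. /rikigegekoegibudov/ → rixigegexoegivuzov.
Rule 3 (final devoicing): /v/ is a voiced obstruent in word-final position, so it devoices to [f]. /rixigegexoegivuzov/ → rixigegexoegivuzof.

rixigegexoegivuzof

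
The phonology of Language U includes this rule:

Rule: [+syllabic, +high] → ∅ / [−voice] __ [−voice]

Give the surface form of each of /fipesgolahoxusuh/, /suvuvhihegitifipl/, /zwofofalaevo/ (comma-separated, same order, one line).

/fipesgolahoxusuh/: /i/ is a high vowel flanked by voiceless consonants /f/ and /p/, so it deletes. /u/ is a high vowel flanked by voiceless consonants /x/ and /s/, so it deletes. /u/ is a high vowel flanked by voiceless consonants /s/ and /h/, so it deletes. → [fpesgolahoxsh].
/suvuvhihegitifipl/: /i/ is a high vowel flanked by voiceless consonants /h/ and /h/, so it deletes. /i/ is a high vowel flanked by voiceless consonants /t/ and /f/, so it deletes. /i/ is a high vowel flanked by voiceless consonants /f/ and /p/, so it deletes. → [suvuvhhegitfpl].
/zwofofalaevo/: the rule's environment is not met; surfaces unchanged as [zwofofalaevo].

fpesgolahoxsh, suvuvhhegitfpl, zwofofalaevo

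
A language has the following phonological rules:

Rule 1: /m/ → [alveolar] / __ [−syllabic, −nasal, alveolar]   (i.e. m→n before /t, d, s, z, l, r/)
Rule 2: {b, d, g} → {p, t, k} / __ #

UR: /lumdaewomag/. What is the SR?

Rule 1 (nasal place assimilation): /m/ precedes the alveolar consonant /d/, so it assimilates in place to [n]. /lumdaewomag/ → lundaewomag.
Rule 2 (final devoicing): /g/ is a voiced stop in word-final position, so it devoices to [k]. /lundaewomag/ → lundaewomak.

lundaewomak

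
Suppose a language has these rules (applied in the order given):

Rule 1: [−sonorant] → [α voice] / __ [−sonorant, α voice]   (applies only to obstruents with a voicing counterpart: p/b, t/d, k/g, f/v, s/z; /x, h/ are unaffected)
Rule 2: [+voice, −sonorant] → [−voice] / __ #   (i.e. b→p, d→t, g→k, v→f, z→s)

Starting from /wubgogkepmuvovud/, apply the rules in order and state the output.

wubgokkepmuvovut

Rule 1 (regressive voicing assimilation): /g/ precedes the voiceless obstruent /k/, so it devoices to [k] by assimilation. /wubgogkepmuvovud/ → wubgokkepmuvovud.
Rule 2 (final devoicing): /d/ is a voiced obstruent in word-final position, so it devoices to [t]. /wubgokkepmuvovud/ → wubgokkepmuvovut.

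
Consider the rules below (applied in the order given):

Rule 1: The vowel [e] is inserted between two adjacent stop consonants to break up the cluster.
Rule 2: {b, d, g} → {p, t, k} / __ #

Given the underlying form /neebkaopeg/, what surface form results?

neebekaopek

Rule 1 (stop-cluster e-epenthesis): /b/ and /k/ form a stop–stop cluster, so [e] is inserted between them. /neebkaopeg/ → neebekaopeg.
Rule 2 (final devoicing): /g/ is a voiced stop in word-final position, so it devoices to [k]. /neebekaopeg/ → neebekaopek.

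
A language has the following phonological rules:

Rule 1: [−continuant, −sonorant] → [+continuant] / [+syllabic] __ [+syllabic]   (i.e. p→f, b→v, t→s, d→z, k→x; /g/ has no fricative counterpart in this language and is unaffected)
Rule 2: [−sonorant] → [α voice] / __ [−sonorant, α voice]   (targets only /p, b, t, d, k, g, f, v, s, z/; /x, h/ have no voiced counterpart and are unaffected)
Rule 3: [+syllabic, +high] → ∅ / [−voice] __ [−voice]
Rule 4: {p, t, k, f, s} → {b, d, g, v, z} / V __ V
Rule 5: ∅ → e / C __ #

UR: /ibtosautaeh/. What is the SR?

Rule 1 (intervocalic spirantization): /t/ is a stop between vowels /u/ and /a/, so it spirantizes to the fricative [s]. /ibtosautaeh/ → ibtosausaeh.
Rule 2 (regressive voicing assimilation): /b/ precedes the voiceless obstruent /t/, so it devoices to [p] by assimilation. /ibtosausaeh/ → iptosausaeh.
Rule 3 (high vowel syncope): no segment meets the environment; /iptosausaeh/ is unchanged.
Rule 4 (intervocalic voicing): /s/ is a voiceless obstruent between vowels /o/ and /a/, so it voices to [z]. /s/ is a voiceless obstruent between vowels /u/ and /a/, so it voices to [z]. /iptosausaeh/ → iptozauzaeh.
Rule 5 (final e-epenthesis): the form ends in the consonant /h/, so [e] is inserted word-finally. /iptozauzaeh/ → iptozauzaehe.

iptozauzaehe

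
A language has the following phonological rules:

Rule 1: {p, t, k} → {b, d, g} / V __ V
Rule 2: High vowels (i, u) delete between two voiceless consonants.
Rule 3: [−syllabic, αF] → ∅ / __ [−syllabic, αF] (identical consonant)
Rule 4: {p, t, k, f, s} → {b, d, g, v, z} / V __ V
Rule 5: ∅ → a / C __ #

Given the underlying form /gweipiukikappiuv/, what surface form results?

Rule 1 (intervocalic voicing): /p/ is a voiceless stop between vowels /i/ and /i/, so it voices to [b]. /k/ is a voiceless stop between vowels /u/ and /i/, so it voices to [g]. /k/ is a voiceless stop between vowels /i/ and /a/, so it voices to [g]. /gweipiukikappiuv/ → gweibiugigappiuv.
Rule 2 (high vowel syncope): no segment meets the environment; /gweibiugigappiuv/ is unchanged.
Rule 3 (degemination): /pp/ is a geminate; the first /p/ deletes. /gweibiugigappiuv/ → gweibiugigapiuv.
Rule 4 (intervocalic voicing): /p/ is a voiceless obstruent between vowels /a/ and /i/, so it voices to [b]. /gweibiugigapiuv/ → gweibiugigabiuv.
Rule 5 (final a-epenthesis): the form ends in the consonant /v/, so [a] is inserted word-finally. /gweibiugigabiuv/ → gweibiugigabiuva.

gweibiugigabiuva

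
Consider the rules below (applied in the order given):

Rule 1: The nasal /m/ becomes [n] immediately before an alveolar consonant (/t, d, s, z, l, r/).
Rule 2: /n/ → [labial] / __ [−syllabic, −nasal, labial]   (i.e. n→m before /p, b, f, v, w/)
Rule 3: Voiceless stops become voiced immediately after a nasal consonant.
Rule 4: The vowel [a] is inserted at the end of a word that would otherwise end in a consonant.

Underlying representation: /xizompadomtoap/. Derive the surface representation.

Rule 1 (nasal place assimilation): /m/ precedes the alveolar consonant /t/, so it assimilates in place to [n]. /xizompadomtoap/ → xizompadontoap.
Rule 2 (nasal place assimilation): no segment meets the environment; /xizompadontoap/ is unchanged.
Rule 3 (post-nasal voicing): /p/ is a voiceless stop immediately after the nasal /m/, so it voices to [b]. /t/ is a voiceless stop immediately after the nasal /n/, so it voices to [d]. /xizompadontoap/ → xizombadondoap.
Rule 4 (final a-epenthesis): the form ends in the consonant /p/, so [a] is inserted word-finally. /xizombadondoap/ → xizombadondoapa.

xizombadondoapa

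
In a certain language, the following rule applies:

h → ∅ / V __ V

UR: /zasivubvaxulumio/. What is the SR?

zasivubvaxulumio

No segment of /zasivubvaxulumio/ meets the structural description of the rule, so the form surfaces unchanged.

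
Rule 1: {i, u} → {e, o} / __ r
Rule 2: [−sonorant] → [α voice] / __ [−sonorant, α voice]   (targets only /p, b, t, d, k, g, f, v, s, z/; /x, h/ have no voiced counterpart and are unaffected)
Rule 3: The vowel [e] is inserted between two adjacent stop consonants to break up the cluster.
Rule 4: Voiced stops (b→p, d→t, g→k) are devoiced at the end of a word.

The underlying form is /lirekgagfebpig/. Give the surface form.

leregegakfepepik

Rule 1 (pre-rhotic lowering): /i/ is a high vowel immediately before /r/, so it lowers to [e]. /lirekgagfebpig/ → lerekgagfebpig.
Rule 2 (regressive voicing assimilation): /k/ precedes the voiced obstruent /g/, so it voices to [g] by assimilation. /g/ precedes the voiceless obstruent /f/, so it devoices to [k] by assimilation. /b/ precedes the voiceless obstruent /p/, so it devoices to [p] by assimilation. /lerekgagfebpig/ → lereggakfeppig.
Rule 3 (stop-cluster e-epenthesis): /g/ and /g/ form a stop–stop cluster, so [e] is inserted between them. /p/ and /p/ form a stop–stop cluster, so [e] is inserted between them. /lereggakfeppig/ → leregegakfepepig.
Rule 4 (final devoicing): /g/ is a voiced stop in word-final position, so it devoices to [k]. /leregegakfepepig/ → leregegakfepepik.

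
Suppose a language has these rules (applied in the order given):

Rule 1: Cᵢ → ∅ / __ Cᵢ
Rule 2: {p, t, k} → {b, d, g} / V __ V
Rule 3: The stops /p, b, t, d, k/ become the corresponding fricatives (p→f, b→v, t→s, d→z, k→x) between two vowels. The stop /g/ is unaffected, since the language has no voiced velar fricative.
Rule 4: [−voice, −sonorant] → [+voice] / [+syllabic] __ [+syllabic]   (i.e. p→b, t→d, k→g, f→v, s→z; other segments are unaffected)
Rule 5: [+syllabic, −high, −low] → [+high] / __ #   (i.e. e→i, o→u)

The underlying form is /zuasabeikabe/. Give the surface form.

Rule 1 (degemination): no segment meets the environment; /zuasabeikabe/ is unchanged.
Rule 2 (intervocalic voicing): /k/ is a voiceless stop between vowels /i/ and /a/, so it voices to [g]. /zuasabeikabe/ → zuasabeigabe.
Rule 3 (intervocalic spirantization): /b/ is a stop between vowels /a/ and /e/, so it spirantizes to the fricative [v]. /b/ is a stop between vowels /a/ and /e/, so it spirantizes to the fricative [v]. /zuasabeigabe/ → zuasaveigave.
Rule 4 (intervocalic voicing): /s/ is a voiceless obstruent between vowels /a/ and /a/, so it voices to [z]. /zuasaveigave/ → zuazaveigave.
Rule 5 (final vowel raising): /e/ is a mid vowel in word-final position, so it raises to [i]. /zuazaveigave/ → zuazaveigavi.

zuazaveigavi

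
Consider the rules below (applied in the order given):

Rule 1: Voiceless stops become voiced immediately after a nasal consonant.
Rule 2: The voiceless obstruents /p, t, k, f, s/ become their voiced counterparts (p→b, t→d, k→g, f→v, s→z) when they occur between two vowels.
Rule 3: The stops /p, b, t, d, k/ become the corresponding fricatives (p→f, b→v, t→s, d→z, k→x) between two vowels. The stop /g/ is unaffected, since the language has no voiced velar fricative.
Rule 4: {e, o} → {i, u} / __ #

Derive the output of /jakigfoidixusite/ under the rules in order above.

jagigfoizixuzizi

Rule 1 (post-nasal voicing): no segment meets the environment; /jakigfoidixusite/ is unchanged.
Rule 2 (intervocalic voicing): /k/ is a voiceless obstruent between vowels /a/ and /i/, so it voices to [g]. /s/ is a voiceless obstruent between vowels /u/ and /i/, so it voices to [z]. /t/ is a voiceless obstruent between vowels /i/ and /e/, so it voices to [d]. /jakigfoidixusite/ → jagigfoidixuzide.
Rule 3 (intervocalic spirantization): /d/ is a stop between vowels /i/ and /i/, so it spirantizes to the fricative [z]. /d/ is a stop between vowels /i/ and /e/, so it spirantizes to the fricative [z]. /jagigfoidixuzide/ → jagigfoizixuzize.
Rule 4 (final vowel raising): /e/ is a mid vowel in word-final position, so it raises to [i]. /jagigfoizixuzize/ → jagigfoizixuzizi.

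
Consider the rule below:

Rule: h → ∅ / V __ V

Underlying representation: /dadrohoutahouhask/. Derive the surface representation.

dadrooutaouask

/h/ occurs between vowels /o/ and /o/, so it deletes.
/h/ occurs between vowels /a/ and /o/, so it deletes.
/h/ occurs between vowels /u/ and /a/, so it deletes.
Surface form: [dadrooutaouask].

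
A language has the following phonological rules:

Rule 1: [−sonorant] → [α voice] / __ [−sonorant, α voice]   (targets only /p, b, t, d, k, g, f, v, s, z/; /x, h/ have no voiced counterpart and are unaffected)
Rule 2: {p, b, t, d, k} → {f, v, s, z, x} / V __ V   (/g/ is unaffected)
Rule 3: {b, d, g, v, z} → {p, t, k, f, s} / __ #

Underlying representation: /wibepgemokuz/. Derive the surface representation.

Rule 1 (regressive voicing assimilation): /p/ precedes the voiced obstruent /g/, so it voices to [b] by assimilation. /wibepgemokuz/ → wibebgemokuz.
Rule 2 (intervocalic spirantization): /b/ is a stop between vowels /i/ and /e/, so it spirantizes to the fricative [v]. /k/ is a stop between vowels /o/ and /u/, so it spirantizes to the fricative [x]. /wibebgemokuz/ → wivebgemoxuz.
Rule 3 (final devoicing): /z/ is a voiced obstruent in word-final position, so it devoices to [s]. /wivebgemoxuz/ → wivebgemoxus.

wivebgemoxus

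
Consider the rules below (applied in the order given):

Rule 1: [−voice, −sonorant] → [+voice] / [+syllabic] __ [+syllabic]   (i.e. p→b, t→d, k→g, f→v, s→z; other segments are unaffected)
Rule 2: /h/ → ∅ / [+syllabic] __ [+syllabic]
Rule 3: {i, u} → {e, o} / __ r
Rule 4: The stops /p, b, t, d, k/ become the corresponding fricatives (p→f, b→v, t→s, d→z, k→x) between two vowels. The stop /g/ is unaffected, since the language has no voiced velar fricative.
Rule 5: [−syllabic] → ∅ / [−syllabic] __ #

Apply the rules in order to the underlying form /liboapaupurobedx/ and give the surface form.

Rule 1 (intervocalic voicing): /p/ is a voiceless obstruent between vowels /a/ and /a/, so it voices to [b]. /p/ is a voiceless obstruent between vowels /u/ and /u/, so it voices to [b]. /liboapaupurobedx/ → liboabauburobedx.
Rule 2 (intervocalic h-deletion): no segment meets the environment; /liboabauburobedx/ is unchanged.
Rule 3 (pre-rhotic lowering): /u/ is a high vowel immediately before /r/, so it lowers to [o]. /liboabauburobedx/ → liboabauborobedx.
Rule 4 (intervocalic spirantization): /b/ is a stop between vowels /i/ and /o/, so it spirantizes to the fricative [v]. /b/ is a stop between vowels /a/ and /a/, so it spirantizes to the fricative [v]. /b/ is a stop between vowels /u/ and /o/, so it spirantizes to the fricative [v]. /b/ is a stop between vowels /o/ and /e/, so it spirantizes to the fricative [v]. /liboabauborobedx/ → livoavauvorovedx.
Rule 5 (final cluster simplification): /x/ is the second consonant of a word-final cluster /dx/, so it deletes. /livoavauvorovedx/ → livoavauvoroved.

livoavauvoroved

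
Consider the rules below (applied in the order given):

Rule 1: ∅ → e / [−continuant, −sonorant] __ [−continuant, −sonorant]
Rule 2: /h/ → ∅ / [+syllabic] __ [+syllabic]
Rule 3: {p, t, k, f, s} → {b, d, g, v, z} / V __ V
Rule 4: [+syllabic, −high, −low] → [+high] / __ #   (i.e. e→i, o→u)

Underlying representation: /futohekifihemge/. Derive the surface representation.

Rule 1 (stop-cluster e-epenthesis): no segment meets the environment; /futohekifihemge/ is unchanged.
Rule 2 (intervocalic h-deletion): /h/ occurs between vowels /o/ and /e/, so it deletes. /h/ occurs between vowels /i/ and /e/, so it deletes. /futohekifihemge/ → futoekifiemge.
Rule 3 (intervocalic voicing): /t/ is a voiceless obstruent between vowels /u/ and /o/, so it voices to [d]. /k/ is a voiceless obstruent between vowels /e/ and /i/, so it voices to [g]. /f/ is a voiceless obstruent between vowels /i/ and /i/, so it voices to [v]. /futoekifiemge/ → fudoegiviemge.
Rule 4 (final vowel raising): /e/ is a mid vowel in word-final position, so it raises to [i]. /fudoegiviemge/ → fudoegiviemgi.

fudoegiviemgi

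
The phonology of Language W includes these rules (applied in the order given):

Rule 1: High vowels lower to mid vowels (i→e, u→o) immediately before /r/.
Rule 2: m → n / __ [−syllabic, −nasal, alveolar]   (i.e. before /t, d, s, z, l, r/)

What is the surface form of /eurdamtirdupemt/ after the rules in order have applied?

Rule 1 (pre-rhotic lowering): /u/ is a high vowel immediately before /r/, so it lowers to [o]. /i/ is a high vowel immediately before /r/, so it lowers to [e]. /eurdamtirdupemt/ → eordamterdupemt.
Rule 2 (nasal place assimilation): /m/ precedes the alveolar consonant /t/, so it assimilates in place to [n]. /m/ precedes the alveolar consonant /t/, so it assimilates in place to [n]. /eordamterdupemt/ → eordanterdupent.

eordanterdupent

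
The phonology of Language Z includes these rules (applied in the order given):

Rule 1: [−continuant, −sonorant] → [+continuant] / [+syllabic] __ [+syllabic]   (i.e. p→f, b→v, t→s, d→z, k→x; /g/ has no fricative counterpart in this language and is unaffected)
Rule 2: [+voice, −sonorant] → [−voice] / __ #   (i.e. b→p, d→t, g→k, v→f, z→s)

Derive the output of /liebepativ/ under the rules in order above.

Rule 1 (intervocalic spirantization): /b/ is a stop between vowels /e/ and /e/, so it spirantizes to the fricative [v]. /p/ is a stop between vowels /e/ and /a/, so it spirantizes to the fricative [f]. /t/ is a stop between vowels /a/ and /i/, so it spirantizes to the fricative [s]. /liebepativ/ → lievefasiv.
Rule 2 (final devoicing): /v/ is a voiced obstruent in word-final position, so it devoices to [f]. /lievefasiv/ → lievefasif.

lievefasif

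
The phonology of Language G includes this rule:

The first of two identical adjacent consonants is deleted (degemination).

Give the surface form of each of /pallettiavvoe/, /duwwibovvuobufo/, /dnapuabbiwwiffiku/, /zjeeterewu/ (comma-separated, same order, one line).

paletiavoe, duwibovuobufo, dnapuabiwifiku, zjeeterewu

/pallettiavvoe/: /ll/ is a geminate; the first /l/ deletes. /tt/ is a geminate; the first /t/ deletes. /vv/ is a geminate; the first /v/ deletes. → [paletiavoe].
/duwwibovvuobufo/: /ww/ is a geminate; the first /w/ deletes. /vv/ is a geminate; the first /v/ deletes. → [duwibovuobufo].
/dnapuabbiwwiffiku/: /bb/ is a geminate; the first /b/ deletes. /ww/ is a geminate; the first /w/ deletes. /ff/ is a geminate; the first /f/ deletes. → [dnapuabiwifiku].
/zjeeterewu/: the rule's environment is not met; surfaces unchanged as [zjeeterewu].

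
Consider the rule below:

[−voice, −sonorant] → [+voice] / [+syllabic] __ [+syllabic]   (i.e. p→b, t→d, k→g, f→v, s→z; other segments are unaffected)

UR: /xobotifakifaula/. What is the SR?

xobodivagivaula

/t/ is a voiceless obstruent between vowels /o/ and /i/, so it voices to [d].
/f/ is a voiceless obstruent between vowels /i/ and /a/, so it voices to [v].
/k/ is a voiceless obstruent between vowels /a/ and /i/, so it voices to [g].
/f/ is a voiceless obstruent between vowels /i/ and /a/, so it voices to [v].
Surface form: [xobodivagivaula].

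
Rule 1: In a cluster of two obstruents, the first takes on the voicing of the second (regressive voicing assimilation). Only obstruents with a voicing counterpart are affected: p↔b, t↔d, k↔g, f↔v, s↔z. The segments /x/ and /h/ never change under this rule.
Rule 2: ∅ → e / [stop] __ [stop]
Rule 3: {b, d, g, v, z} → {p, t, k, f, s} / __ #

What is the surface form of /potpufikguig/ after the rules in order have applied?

Rule 1 (regressive voicing assimilation): /k/ precedes the voiced obstruent /g/, so it voices to [g] by assimilation. /potpufikguig/ → potpufigguig.
Rule 2 (stop-cluster e-epenthesis): /t/ and /p/ form a stop–stop cluster, so [e] is inserted between them. /g/ and /g/ form a stop–stop cluster, so [e] is inserted between them. /potpufigguig/ → potepufigeguig.
Rule 3 (final devoicing): /g/ is a voiced obstruent in word-final position, so it devoices to [k]. /potepufigeguig/ → potepufigeguik.

potepufigeguik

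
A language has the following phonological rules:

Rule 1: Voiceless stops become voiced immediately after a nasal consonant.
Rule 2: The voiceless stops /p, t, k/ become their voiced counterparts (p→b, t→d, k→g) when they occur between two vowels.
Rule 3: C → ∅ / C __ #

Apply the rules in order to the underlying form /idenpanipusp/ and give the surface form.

idenbanibus

Rule 1 (post-nasal voicing): /p/ is a voiceless stop immediately after the nasal /n/, so it voices to [b]. /idenpanipusp/ → idenbanipusp.
Rule 2 (intervocalic voicing): /p/ is a voiceless stop between vowels /i/ and /u/, so it voices to [b]. /idenbanipusp/ → idenbanibusp.
Rule 3 (final cluster simplification): /p/ is the second consonant of a word-final cluster /sp/, so it deletes. /idenbanibusp/ → idenbanibus.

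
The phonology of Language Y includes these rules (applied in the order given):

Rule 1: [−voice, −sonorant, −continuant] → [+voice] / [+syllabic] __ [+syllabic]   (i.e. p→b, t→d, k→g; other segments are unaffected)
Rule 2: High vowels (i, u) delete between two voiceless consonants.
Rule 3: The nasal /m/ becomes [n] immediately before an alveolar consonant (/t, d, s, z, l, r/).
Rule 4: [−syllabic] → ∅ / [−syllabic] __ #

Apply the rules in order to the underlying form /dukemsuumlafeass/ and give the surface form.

Rule 1 (intervocalic voicing): /k/ is a voiceless stop between vowels /u/ and /e/, so it voices to [g]. /dukemsuumlafeass/ → dugemsuumlafeass.
Rule 2 (high vowel syncope): no segment meets the environment; /dugemsuumlafeass/ is unchanged.
Rule 3 (nasal place assimilation): /m/ precedes the alveolar consonant /s/, so it assimilates in place to [n]. /m/ precedes the alveolar consonant /l/, so it assimilates in place to [n]. /dugemsuumlafeass/ → dugensuunlafeass.
Rule 4 (final cluster simplification): /s/ is the second consonant of a word-final cluster /ss/, so it deletes. /dugensuunlafeass/ → dugensuunlafeas.

dugensuunlafeas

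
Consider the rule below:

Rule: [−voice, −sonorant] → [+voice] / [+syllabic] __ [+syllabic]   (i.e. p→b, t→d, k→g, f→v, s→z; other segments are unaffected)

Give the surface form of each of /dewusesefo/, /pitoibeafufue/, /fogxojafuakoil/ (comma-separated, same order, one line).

/dewusesefo/: /s/ is a voiceless obstruent between vowels /u/ and /e/, so it voices to [z]. /s/ is a voiceless obstruent between vowels /e/ and /e/, so it voices to [z]. /f/ is a voiceless obstruent between vowels /e/ and /o/, so it voices to [v]. → [dewuzezevo].
/pitoibeafufue/: /t/ is a voiceless obstruent between vowels /i/ and /o/, so it voices to [d]. /f/ is a voiceless obstruent between vowels /a/ and /u/, so it voices to [v]. /f/ is a voiceless obstruent between vowels /u/ and /u/, so it voices to [v]. → [pidoibeavuvue].
/fogxojafuakoil/: /f/ is a voiceless obstruent between vowels /a/ and /u/, so it voices to [v]. /k/ is a voiceless obstruent between vowels /a/ and /o/, so it voices to [g]. → [fogxojavuagoil].

dewuzezevo, pidoibeavuvue, fogxojavuagoil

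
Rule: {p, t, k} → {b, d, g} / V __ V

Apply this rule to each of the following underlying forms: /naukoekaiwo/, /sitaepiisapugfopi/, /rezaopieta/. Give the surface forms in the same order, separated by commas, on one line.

/naukoekaiwo/: /k/ is a voiceless stop between vowels /u/ and /o/, so it voices to [g]. /k/ is a voiceless stop between vowels /e/ and /a/, so it voices to [g]. → [naugoegaiwo].
/sitaepiisapugfopi/: /t/ is a voiceless stop between vowels /i/ and /a/, so it voices to [d]. /p/ is a voiceless stop between vowels /e/ and /i/, so it voices to [b]. /p/ is a voiceless stop between vowels /a/ and /u/, so it voices to [b]. /p/ is a voiceless stop between vowels /o/ and /i/, so it voices to [b]. → [sidaebiisabugfobi].
/rezaopieta/: /p/ is a voiceless stop between vowels /o/ and /i/, so it voices to [b]. /t/ is a voiceless stop between vowels /e/ and /a/, so it voices to [d]. → [rezaobieda].

naugoegaiwo, sidaebiisabugfobi, rezaobieda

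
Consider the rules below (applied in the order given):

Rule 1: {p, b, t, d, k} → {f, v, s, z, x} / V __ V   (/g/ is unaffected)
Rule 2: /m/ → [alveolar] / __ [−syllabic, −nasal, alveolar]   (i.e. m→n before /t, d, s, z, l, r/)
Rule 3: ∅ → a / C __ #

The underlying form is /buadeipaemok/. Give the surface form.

Rule 1 (intervocalic spirantization): /d/ is a stop between vowels /a/ and /e/, so it spirantizes to the fricative [z]. /p/ is a stop between vowels /i/ and /a/, so it spirantizes to the fricative [f]. /buadeipaemok/ → buazeifaemok.
Rule 2 (nasal place assimilation): no segment meets the environment; /buazeifaemok/ is unchanged.
Rule 3 (final a-epenthesis): the form ends in the consonant /k/, so [a] is inserted word-finally. /buazeifaemok/ → buazeifaemoka.

buazeifaemoka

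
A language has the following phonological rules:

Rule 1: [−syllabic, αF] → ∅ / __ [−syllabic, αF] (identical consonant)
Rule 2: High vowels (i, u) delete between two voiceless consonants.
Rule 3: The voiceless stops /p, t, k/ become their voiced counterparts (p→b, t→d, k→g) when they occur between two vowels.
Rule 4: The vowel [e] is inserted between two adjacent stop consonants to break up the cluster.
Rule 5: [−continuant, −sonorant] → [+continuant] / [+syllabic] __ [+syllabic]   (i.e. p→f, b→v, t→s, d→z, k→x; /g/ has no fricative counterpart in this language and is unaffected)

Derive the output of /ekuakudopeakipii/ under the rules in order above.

eguaguzoveaxefii

Rule 1 (degemination): no segment meets the environment; /ekuakudopeakipii/ is unchanged.
Rule 2 (high vowel syncope): /i/ is a high vowel flanked by voiceless consonants /k/ and /p/, so it deletes. /ekuakudopeakipii/ → ekuakudopeakpii.
Rule 3 (intervocalic voicing): /k/ is a voiceless stop between vowels /e/ and /u/, so it voices to [g]. /k/ is a voiceless stop between vowels /a/ and /u/, so it voices to [g]. /p/ is a voiceless stop between vowels /o/ and /e/, so it voices to [b]. /ekuakudopeakpii/ → eguagudobeakpii.
Rule 4 (stop-cluster e-epenthesis): /k/ and /p/ form a stop–stop cluster, so [e] is inserted between them. /eguagudobeakpii/ → eguagudobeakepii.
Rule 5 (intervocalic spirantization): /d/ is a stop between vowels /u/ and /o/, so it spirantizes to the fricative [z]. /b/ is a stop between vowels /o/ and /e/, so it spirantizes to the fricative [v]. /k/ is a stop between vowels /a/ and /e/, so it spirantizes to the fricative [x]. /p/ is a stop between vowels /e/ and /i/, so it spirantizes to the fricative [f]. /eguagudobeakepii/ → eguaguzoveaxefii.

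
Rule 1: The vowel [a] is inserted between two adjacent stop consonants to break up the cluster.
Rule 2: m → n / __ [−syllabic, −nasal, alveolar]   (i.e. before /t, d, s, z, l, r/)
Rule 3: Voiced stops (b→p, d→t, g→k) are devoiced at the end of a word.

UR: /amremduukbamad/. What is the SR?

anrenduukabamat

Rule 1 (stop-cluster a-epenthesis): /k/ and /b/ form a stop–stop cluster, so [a] is inserted between them. /amremduukbamad/ → amremduukabamad.
Rule 2 (nasal place assimilation): /m/ precedes the alveolar consonant /r/, so it assimilates in place to [n]. /m/ precedes the alveolar consonant /d/, so it assimilates in place to [n]. /amremduukabamad/ → anrenduukabamad.
Rule 3 (final devoicing): /d/ is a voiced stop in word-final position, so it devoices to [t]. /anrenduukabamad/ → anrenduukabamat.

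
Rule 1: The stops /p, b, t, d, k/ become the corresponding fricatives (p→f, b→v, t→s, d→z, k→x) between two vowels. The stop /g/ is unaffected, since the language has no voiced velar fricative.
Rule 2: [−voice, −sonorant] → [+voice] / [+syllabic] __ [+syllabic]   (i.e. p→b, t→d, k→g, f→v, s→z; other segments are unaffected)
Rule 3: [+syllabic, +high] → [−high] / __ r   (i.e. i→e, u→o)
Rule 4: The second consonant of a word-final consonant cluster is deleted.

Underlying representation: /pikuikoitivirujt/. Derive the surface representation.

pixuixoiziveruj

Rule 1 (intervocalic spirantization): /k/ is a stop between vowels /i/ and /u/, so it spirantizes to the fricative [x]. /k/ is a stop between vowels /i/ and /o/, so it spirantizes to the fricative [x]. /t/ is a stop between vowels /i/ and /i/, so it spirantizes to the fricative [s]. /pikuikoitivirujt/ → pixuixoisivirujt.
Rule 2 (intervocalic voicing): /s/ is a voiceless obstruent between vowels /i/ and /i/, so it voices to [z]. /pixuixoisivirujt/ → pixuixoizivirujt.
Rule 3 (pre-rhotic lowering): /i/ is a high vowel immediately before /r/, so it lowers to [e]. /pixuixoizivirujt/ → pixuixoiziverujt.
Rule 4 (final cluster simplification): /t/ is the second consonant of a word-final cluster /jt/, so it deletes. /pixuixoiziverujt/ → pixuixoiziveruj.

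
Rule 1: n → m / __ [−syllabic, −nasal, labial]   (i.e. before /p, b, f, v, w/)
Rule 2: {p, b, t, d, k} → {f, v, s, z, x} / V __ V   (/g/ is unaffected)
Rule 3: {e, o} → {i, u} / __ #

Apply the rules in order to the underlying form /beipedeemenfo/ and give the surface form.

beifezeememfu

Rule 1 (nasal place assimilation): /n/ precedes the labial consonant /f/, so it assimilates in place to [m]. /beipedeemenfo/ → beipedeememfo.
Rule 2 (intervocalic spirantization): /p/ is a stop between vowels /i/ and /e/, so it spirantizes to the fricative [f]. /d/ is a stop between vowels /e/ and /e/, so it spirantizes to the fricative [z]. /beipedeememfo/ → beifezeememfo.
Rule 3 (final vowel raising): /o/ is a mid vowel in word-final position, so it raises to [u]. /beifezeememfo/ → beifezeememfu.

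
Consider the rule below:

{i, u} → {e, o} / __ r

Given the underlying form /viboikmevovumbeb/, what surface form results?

No segment of /viboikmevovumbeb/ meets the structural description of the rule, so the form surfaces unchanged.

viboikmevovumbeb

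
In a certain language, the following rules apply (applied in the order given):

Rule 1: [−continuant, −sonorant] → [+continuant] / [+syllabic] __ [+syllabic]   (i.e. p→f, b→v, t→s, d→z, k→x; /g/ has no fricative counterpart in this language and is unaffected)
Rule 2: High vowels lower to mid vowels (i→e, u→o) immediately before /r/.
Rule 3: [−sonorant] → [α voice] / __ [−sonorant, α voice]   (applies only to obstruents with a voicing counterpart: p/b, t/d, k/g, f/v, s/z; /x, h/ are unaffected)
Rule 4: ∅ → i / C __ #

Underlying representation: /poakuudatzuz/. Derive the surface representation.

poaxuuzadzuzi

Rule 1 (intervocalic spirantization): /k/ is a stop between vowels /a/ and /u/, so it spirantizes to the fricative [x]. /d/ is a stop between vowels /u/ and /a/, so it spirantizes to the fricative [z]. /poakuudatzuz/ → poaxuuzatzuz.
Rule 2 (pre-rhotic lowering): no segment meets the environment; /poaxuuzatzuz/ is unchanged.
Rule 3 (regressive voicing assimilation): /t/ precedes the voiced obstruent /z/, so it voices to [d] by assimilation. /poaxuuzatzuz/ → poaxuuzadzuz.
Rule 4 (final i-epenthesis): the form ends in the consonant /z/, so [i] is inserted word-finally. /poaxuuzadzuz/ → poaxuuzadzuzi.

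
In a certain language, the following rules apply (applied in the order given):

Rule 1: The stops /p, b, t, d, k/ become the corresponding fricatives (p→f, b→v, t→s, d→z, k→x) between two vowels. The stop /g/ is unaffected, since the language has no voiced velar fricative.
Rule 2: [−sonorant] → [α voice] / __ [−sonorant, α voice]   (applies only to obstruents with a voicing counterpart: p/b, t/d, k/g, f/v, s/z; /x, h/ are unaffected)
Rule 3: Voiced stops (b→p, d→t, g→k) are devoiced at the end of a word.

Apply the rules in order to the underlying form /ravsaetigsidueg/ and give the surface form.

Rule 1 (intervocalic spirantization): /t/ is a stop between vowels /e/ and /i/, so it spirantizes to the fricative [s]. /d/ is a stop between vowels /i/ and /u/, so it spirantizes to the fricative [z]. /ravsaetigsidueg/ → ravsaesigsizueg.
Rule 2 (regressive voicing assimilation): /v/ precedes the voiceless obstruent /s/, so it devoices to [f] by assimilation. /g/ precedes the voiceless obstruent /s/, so it devoices to [k] by assimilation. /ravsaesigsizueg/ → rafsaesiksizueg.
Rule 3 (final devoicing): /g/ is a voiced stop in word-final position, so it devoices to [k]. /rafsaesiksizueg/ → rafsaesiksizuek.

rafsaesiksizuek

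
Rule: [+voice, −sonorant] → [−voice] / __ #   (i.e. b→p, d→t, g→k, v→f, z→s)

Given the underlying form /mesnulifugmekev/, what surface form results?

mesnulifugmekef

Scanning /mesnulifugmekev/: /g/ at position 10 is not in the conditioning environment; /v/ is a voiced obstruent in word-final position, so it devoices to [f].
Result: [mesnulifugmekef].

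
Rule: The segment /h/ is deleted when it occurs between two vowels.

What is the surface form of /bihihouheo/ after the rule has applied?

biioueo

/h/ occurs between vowels /i/ and /i/, so it deletes.
/h/ occurs between vowels /i/ and /o/, so it deletes.
/h/ occurs between vowels /u/ and /e/, so it deletes.
Surface form: [biioueo].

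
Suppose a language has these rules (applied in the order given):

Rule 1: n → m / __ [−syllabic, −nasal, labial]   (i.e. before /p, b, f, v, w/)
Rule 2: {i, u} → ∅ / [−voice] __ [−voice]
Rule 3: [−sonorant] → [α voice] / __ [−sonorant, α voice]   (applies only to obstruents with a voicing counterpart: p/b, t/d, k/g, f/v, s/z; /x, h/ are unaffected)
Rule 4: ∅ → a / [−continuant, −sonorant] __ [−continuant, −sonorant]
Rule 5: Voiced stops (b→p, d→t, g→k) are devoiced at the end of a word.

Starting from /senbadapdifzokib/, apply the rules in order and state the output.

sembadabadivzokip

Rule 1 (nasal place assimilation): /n/ precedes the labial consonant /b/, so it assimilates in place to [m]. /senbadapdifzokib/ → sembadapdifzokib.
Rule 2 (high vowel syncope): no segment meets the environment; /sembadapdifzokib/ is unchanged.
Rule 3 (regressive voicing assimilation): /p/ precedes the voiced obstruent /d/, so it voices to [b] by assimilation. /f/ precedes the voiced obstruent /z/, so it voices to [v] by assimilation. /sembadapdifzokib/ → sembadabdivzokib.
Rule 4 (stop-cluster a-epenthesis): /b/ and /d/ form a stop–stop cluster, so [a] is inserted between them. /sembadabdivzokib/ → sembadabadivzokib.
Rule 5 (final devoicing): /b/ is a voiced stop in word-final position, so it devoices to [p]. /sembadabadivzokib/ → sembadabadivzokip.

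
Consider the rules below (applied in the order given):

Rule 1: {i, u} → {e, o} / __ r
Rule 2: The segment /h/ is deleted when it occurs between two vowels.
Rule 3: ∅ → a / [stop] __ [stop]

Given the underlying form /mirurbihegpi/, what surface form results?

Rule 1 (pre-rhotic lowering): /i/ is a high vowel immediately before /r/, so it lowers to [e]. /u/ is a high vowel immediately before /r/, so it lowers to [o]. /mirurbihegpi/ → merorbihegpi.
Rule 2 (intervocalic h-deletion): /h/ occurs between vowels /i/ and /e/, so it deletes. /merorbihegpi/ → merorbiegpi.
Rule 3 (stop-cluster a-epenthesis): /g/ and /p/ form a stop–stop cluster, so [a] is inserted between them. /merorbiegpi/ → merorbiegapi.

merorbiegapi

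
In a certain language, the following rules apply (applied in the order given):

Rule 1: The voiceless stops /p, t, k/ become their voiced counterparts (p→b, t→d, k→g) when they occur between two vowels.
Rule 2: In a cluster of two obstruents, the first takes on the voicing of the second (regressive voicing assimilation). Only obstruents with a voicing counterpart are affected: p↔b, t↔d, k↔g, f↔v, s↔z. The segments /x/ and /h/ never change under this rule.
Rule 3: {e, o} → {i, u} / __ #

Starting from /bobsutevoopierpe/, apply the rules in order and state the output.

bopsudevoobierpi

Rule 1 (intervocalic voicing): /t/ is a voiceless stop between vowels /u/ and /e/, so it voices to [d]. /p/ is a voiceless stop between vowels /o/ and /i/, so it voices to [b]. /bobsutevoopierpe/ → bobsudevoobierpe.
Rule 2 (regressive voicing assimilation): /b/ precedes the voiceless obstruent /s/, so it devoices to [p] by assimilation. /bobsudevoobierpe/ → bopsudevoobierpe.
Rule 3 (final vowel raising): /e/ is a mid vowel in word-final position, so it raises to [i]. /bopsudevoobierpe/ → bopsudevoobierpi.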